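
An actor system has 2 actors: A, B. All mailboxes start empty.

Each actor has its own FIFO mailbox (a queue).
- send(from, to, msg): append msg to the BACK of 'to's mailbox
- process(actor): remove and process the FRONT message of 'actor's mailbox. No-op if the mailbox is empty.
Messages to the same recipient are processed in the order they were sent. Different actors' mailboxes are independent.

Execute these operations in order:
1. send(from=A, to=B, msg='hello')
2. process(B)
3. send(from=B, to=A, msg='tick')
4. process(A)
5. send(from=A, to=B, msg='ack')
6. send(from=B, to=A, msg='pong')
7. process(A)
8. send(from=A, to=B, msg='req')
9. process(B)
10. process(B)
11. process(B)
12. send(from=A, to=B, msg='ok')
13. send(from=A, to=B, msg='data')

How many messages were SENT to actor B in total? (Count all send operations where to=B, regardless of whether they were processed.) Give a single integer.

Answer: 5

Derivation:
After 1 (send(from=A, to=B, msg='hello')): A:[] B:[hello]
After 2 (process(B)): A:[] B:[]
After 3 (send(from=B, to=A, msg='tick')): A:[tick] B:[]
After 4 (process(A)): A:[] B:[]
After 5 (send(from=A, to=B, msg='ack')): A:[] B:[ack]
After 6 (send(from=B, to=A, msg='pong')): A:[pong] B:[ack]
After 7 (process(A)): A:[] B:[ack]
After 8 (send(from=A, to=B, msg='req')): A:[] B:[ack,req]
After 9 (process(B)): A:[] B:[req]
After 10 (process(B)): A:[] B:[]
After 11 (process(B)): A:[] B:[]
After 12 (send(from=A, to=B, msg='ok')): A:[] B:[ok]
After 13 (send(from=A, to=B, msg='data')): A:[] B:[ok,data]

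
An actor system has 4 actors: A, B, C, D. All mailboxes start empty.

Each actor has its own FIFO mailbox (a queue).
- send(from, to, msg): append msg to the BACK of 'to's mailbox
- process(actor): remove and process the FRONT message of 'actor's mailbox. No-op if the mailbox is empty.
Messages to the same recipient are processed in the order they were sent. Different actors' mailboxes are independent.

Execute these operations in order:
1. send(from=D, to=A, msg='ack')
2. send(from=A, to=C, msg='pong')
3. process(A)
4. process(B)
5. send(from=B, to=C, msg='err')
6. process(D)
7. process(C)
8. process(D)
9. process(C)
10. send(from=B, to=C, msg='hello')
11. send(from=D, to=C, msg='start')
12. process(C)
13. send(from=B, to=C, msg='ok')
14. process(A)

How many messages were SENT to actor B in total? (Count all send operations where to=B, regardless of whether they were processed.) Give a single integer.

After 1 (send(from=D, to=A, msg='ack')): A:[ack] B:[] C:[] D:[]
After 2 (send(from=A, to=C, msg='pong')): A:[ack] B:[] C:[pong] D:[]
After 3 (process(A)): A:[] B:[] C:[pong] D:[]
After 4 (process(B)): A:[] B:[] C:[pong] D:[]
After 5 (send(from=B, to=C, msg='err')): A:[] B:[] C:[pong,err] D:[]
After 6 (process(D)): A:[] B:[] C:[pong,err] D:[]
After 7 (process(C)): A:[] B:[] C:[err] D:[]
After 8 (process(D)): A:[] B:[] C:[err] D:[]
After 9 (process(C)): A:[] B:[] C:[] D:[]
After 10 (send(from=B, to=C, msg='hello')): A:[] B:[] C:[hello] D:[]
After 11 (send(from=D, to=C, msg='start')): A:[] B:[] C:[hello,start] D:[]
After 12 (process(C)): A:[] B:[] C:[start] D:[]
After 13 (send(from=B, to=C, msg='ok')): A:[] B:[] C:[start,ok] D:[]
After 14 (process(A)): A:[] B:[] C:[start,ok] D:[]

Answer: 0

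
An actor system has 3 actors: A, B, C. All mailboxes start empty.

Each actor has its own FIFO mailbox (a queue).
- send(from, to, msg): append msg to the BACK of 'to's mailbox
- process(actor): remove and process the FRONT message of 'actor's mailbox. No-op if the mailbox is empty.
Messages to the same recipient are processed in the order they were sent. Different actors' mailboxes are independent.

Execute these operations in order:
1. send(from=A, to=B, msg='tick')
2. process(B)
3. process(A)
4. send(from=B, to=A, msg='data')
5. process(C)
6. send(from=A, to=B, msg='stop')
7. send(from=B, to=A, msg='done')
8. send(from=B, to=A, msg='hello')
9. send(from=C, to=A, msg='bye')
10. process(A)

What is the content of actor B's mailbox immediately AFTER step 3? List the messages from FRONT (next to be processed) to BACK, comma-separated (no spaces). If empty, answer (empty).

After 1 (send(from=A, to=B, msg='tick')): A:[] B:[tick] C:[]
After 2 (process(B)): A:[] B:[] C:[]
After 3 (process(A)): A:[] B:[] C:[]

(empty)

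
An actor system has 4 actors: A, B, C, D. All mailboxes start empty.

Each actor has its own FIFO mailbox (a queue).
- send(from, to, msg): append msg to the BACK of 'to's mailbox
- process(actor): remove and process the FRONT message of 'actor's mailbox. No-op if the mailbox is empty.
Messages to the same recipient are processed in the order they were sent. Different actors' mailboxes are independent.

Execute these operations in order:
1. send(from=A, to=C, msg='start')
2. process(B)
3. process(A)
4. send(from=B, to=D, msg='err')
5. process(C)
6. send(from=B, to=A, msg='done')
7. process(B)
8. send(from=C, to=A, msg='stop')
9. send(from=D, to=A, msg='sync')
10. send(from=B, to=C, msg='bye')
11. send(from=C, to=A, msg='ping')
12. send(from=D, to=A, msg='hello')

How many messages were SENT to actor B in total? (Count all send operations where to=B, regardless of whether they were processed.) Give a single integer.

Answer: 0

Derivation:
After 1 (send(from=A, to=C, msg='start')): A:[] B:[] C:[start] D:[]
After 2 (process(B)): A:[] B:[] C:[start] D:[]
After 3 (process(A)): A:[] B:[] C:[start] D:[]
After 4 (send(from=B, to=D, msg='err')): A:[] B:[] C:[start] D:[err]
After 5 (process(C)): A:[] B:[] C:[] D:[err]
After 6 (send(from=B, to=A, msg='done')): A:[done] B:[] C:[] D:[err]
After 7 (process(B)): A:[done] B:[] C:[] D:[err]
After 8 (send(from=C, to=A, msg='stop')): A:[done,stop] B:[] C:[] D:[err]
After 9 (send(from=D, to=A, msg='sync')): A:[done,stop,sync] B:[] C:[] D:[err]
After 10 (send(from=B, to=C, msg='bye')): A:[done,stop,sync] B:[] C:[bye] D:[err]
After 11 (send(from=C, to=A, msg='ping')): A:[done,stop,sync,ping] B:[] C:[bye] D:[err]
After 12 (send(from=D, to=A, msg='hello')): A:[done,stop,sync,ping,hello] B:[] C:[bye] D:[err]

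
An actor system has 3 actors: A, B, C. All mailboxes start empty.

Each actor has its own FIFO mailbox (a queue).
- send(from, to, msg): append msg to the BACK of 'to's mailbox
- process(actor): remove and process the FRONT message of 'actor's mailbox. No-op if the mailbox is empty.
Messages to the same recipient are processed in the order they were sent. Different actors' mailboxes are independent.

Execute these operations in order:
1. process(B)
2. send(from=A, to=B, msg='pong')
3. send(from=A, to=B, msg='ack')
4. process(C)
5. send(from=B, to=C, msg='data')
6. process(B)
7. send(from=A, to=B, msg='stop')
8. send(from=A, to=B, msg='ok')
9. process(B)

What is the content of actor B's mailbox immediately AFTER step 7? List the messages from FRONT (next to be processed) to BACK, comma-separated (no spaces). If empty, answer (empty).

After 1 (process(B)): A:[] B:[] C:[]
After 2 (send(from=A, to=B, msg='pong')): A:[] B:[pong] C:[]
After 3 (send(from=A, to=B, msg='ack')): A:[] B:[pong,ack] C:[]
After 4 (process(C)): A:[] B:[pong,ack] C:[]
After 5 (send(from=B, to=C, msg='data')): A:[] B:[pong,ack] C:[data]
After 6 (process(B)): A:[] B:[ack] C:[data]
After 7 (send(from=A, to=B, msg='stop')): A:[] B:[ack,stop] C:[data]

ack,stop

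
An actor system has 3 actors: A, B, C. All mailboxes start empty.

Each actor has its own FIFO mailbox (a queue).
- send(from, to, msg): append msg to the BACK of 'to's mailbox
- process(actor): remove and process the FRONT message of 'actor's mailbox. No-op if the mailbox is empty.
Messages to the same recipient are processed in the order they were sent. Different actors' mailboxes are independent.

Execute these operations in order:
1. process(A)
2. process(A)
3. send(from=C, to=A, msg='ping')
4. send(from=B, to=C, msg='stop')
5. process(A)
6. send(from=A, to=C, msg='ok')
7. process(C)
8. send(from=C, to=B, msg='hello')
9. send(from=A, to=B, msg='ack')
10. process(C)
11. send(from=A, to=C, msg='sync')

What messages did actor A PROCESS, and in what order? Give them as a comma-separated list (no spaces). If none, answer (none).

Answer: ping

Derivation:
After 1 (process(A)): A:[] B:[] C:[]
After 2 (process(A)): A:[] B:[] C:[]
After 3 (send(from=C, to=A, msg='ping')): A:[ping] B:[] C:[]
After 4 (send(from=B, to=C, msg='stop')): A:[ping] B:[] C:[stop]
After 5 (process(A)): A:[] B:[] C:[stop]
After 6 (send(from=A, to=C, msg='ok')): A:[] B:[] C:[stop,ok]
After 7 (process(C)): A:[] B:[] C:[ok]
After 8 (send(from=C, to=B, msg='hello')): A:[] B:[hello] C:[ok]
After 9 (send(from=A, to=B, msg='ack')): A:[] B:[hello,ack] C:[ok]
After 10 (process(C)): A:[] B:[hello,ack] C:[]
After 11 (send(from=A, to=C, msg='sync')): A:[] B:[hello,ack] C:[sync]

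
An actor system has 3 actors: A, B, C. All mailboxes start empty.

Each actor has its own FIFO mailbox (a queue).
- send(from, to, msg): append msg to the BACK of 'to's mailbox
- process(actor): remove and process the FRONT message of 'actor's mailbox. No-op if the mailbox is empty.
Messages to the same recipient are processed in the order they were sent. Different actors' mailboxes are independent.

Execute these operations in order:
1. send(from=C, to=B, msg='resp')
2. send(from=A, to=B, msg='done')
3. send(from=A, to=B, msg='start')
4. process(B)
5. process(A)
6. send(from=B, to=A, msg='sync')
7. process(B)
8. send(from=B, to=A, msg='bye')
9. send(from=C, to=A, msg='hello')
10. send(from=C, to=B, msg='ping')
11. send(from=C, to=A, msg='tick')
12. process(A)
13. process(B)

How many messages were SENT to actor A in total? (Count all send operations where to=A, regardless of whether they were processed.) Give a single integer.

Answer: 4

Derivation:
After 1 (send(from=C, to=B, msg='resp')): A:[] B:[resp] C:[]
After 2 (send(from=A, to=B, msg='done')): A:[] B:[resp,done] C:[]
After 3 (send(from=A, to=B, msg='start')): A:[] B:[resp,done,start] C:[]
After 4 (process(B)): A:[] B:[done,start] C:[]
After 5 (process(A)): A:[] B:[done,start] C:[]
After 6 (send(from=B, to=A, msg='sync')): A:[sync] B:[done,start] C:[]
After 7 (process(B)): A:[sync] B:[start] C:[]
After 8 (send(from=B, to=A, msg='bye')): A:[sync,bye] B:[start] C:[]
After 9 (send(from=C, to=A, msg='hello')): A:[sync,bye,hello] B:[start] C:[]
After 10 (send(from=C, to=B, msg='ping')): A:[sync,bye,hello] B:[start,ping] C:[]
After 11 (send(from=C, to=A, msg='tick')): A:[sync,bye,hello,tick] B:[start,ping] C:[]
After 12 (process(A)): A:[bye,hello,tick] B:[start,ping] C:[]
After 13 (process(B)): A:[bye,hello,tick] B:[ping] C:[]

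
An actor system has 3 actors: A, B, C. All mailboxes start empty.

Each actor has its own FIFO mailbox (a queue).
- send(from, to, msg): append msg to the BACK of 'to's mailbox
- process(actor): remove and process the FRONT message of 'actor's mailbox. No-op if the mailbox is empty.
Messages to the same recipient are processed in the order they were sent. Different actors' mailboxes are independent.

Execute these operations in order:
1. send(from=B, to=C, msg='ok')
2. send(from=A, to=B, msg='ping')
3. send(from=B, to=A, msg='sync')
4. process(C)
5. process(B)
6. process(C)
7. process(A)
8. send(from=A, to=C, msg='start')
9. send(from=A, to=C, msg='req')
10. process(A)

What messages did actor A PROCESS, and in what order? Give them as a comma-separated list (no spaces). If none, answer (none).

After 1 (send(from=B, to=C, msg='ok')): A:[] B:[] C:[ok]
After 2 (send(from=A, to=B, msg='ping')): A:[] B:[ping] C:[ok]
After 3 (send(from=B, to=A, msg='sync')): A:[sync] B:[ping] C:[ok]
After 4 (process(C)): A:[sync] B:[ping] C:[]
After 5 (process(B)): A:[sync] B:[] C:[]
After 6 (process(C)): A:[sync] B:[] C:[]
After 7 (process(A)): A:[] B:[] C:[]
After 8 (send(from=A, to=C, msg='start')): A:[] B:[] C:[start]
After 9 (send(from=A, to=C, msg='req')): A:[] B:[] C:[start,req]
After 10 (process(A)): A:[] B:[] C:[start,req]

Answer: sync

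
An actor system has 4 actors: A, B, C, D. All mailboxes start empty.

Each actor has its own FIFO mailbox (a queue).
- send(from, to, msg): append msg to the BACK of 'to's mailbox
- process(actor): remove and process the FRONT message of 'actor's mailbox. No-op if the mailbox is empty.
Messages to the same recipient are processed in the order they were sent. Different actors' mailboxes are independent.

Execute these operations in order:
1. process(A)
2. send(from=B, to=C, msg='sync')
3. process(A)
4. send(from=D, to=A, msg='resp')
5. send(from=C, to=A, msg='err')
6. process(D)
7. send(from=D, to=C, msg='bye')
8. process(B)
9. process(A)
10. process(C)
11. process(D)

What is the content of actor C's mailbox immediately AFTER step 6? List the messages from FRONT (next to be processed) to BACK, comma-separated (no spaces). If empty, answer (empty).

After 1 (process(A)): A:[] B:[] C:[] D:[]
After 2 (send(from=B, to=C, msg='sync')): A:[] B:[] C:[sync] D:[]
After 3 (process(A)): A:[] B:[] C:[sync] D:[]
After 4 (send(from=D, to=A, msg='resp')): A:[resp] B:[] C:[sync] D:[]
After 5 (send(from=C, to=A, msg='err')): A:[resp,err] B:[] C:[sync] D:[]
After 6 (process(D)): A:[resp,err] B:[] C:[sync] D:[]

sync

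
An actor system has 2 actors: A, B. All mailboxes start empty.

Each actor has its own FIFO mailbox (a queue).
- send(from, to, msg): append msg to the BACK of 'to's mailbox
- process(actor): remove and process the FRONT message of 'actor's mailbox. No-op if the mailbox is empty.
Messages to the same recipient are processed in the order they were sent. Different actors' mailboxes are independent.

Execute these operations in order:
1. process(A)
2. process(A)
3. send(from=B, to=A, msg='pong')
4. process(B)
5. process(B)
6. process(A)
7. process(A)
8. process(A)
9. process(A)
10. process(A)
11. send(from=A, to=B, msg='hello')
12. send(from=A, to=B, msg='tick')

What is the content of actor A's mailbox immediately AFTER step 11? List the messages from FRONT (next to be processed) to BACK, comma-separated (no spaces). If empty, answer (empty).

After 1 (process(A)): A:[] B:[]
After 2 (process(A)): A:[] B:[]
After 3 (send(from=B, to=A, msg='pong')): A:[pong] B:[]
After 4 (process(B)): A:[pong] B:[]
After 5 (process(B)): A:[pong] B:[]
After 6 (process(A)): A:[] B:[]
After 7 (process(A)): A:[] B:[]
After 8 (process(A)): A:[] B:[]
After 9 (process(A)): A:[] B:[]
After 10 (process(A)): A:[] B:[]
After 11 (send(from=A, to=B, msg='hello')): A:[] B:[hello]

(empty)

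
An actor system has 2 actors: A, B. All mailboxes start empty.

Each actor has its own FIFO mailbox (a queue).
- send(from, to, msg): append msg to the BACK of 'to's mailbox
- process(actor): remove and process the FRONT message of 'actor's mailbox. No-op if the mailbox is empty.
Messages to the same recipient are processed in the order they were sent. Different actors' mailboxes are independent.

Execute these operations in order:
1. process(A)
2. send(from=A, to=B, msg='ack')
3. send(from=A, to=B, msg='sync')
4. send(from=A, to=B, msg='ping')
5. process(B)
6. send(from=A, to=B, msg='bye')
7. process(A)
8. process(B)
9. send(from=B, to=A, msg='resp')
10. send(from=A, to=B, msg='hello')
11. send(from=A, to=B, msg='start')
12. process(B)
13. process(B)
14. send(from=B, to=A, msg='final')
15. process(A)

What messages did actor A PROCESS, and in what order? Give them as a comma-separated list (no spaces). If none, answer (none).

After 1 (process(A)): A:[] B:[]
After 2 (send(from=A, to=B, msg='ack')): A:[] B:[ack]
After 3 (send(from=A, to=B, msg='sync')): A:[] B:[ack,sync]
After 4 (send(from=A, to=B, msg='ping')): A:[] B:[ack,sync,ping]
After 5 (process(B)): A:[] B:[sync,ping]
After 6 (send(from=A, to=B, msg='bye')): A:[] B:[sync,ping,bye]
After 7 (process(A)): A:[] B:[sync,ping,bye]
After 8 (process(B)): A:[] B:[ping,bye]
After 9 (send(from=B, to=A, msg='resp')): A:[resp] B:[ping,bye]
After 10 (send(from=A, to=B, msg='hello')): A:[resp] B:[ping,bye,hello]
After 11 (send(from=A, to=B, msg='start')): A:[resp] B:[ping,bye,hello,start]
After 12 (process(B)): A:[resp] B:[bye,hello,start]
After 13 (process(B)): A:[resp] B:[hello,start]
After 14 (send(from=B, to=A, msg='final')): A:[resp,final] B:[hello,start]
After 15 (process(A)): A:[final] B:[hello,start]

Answer: resp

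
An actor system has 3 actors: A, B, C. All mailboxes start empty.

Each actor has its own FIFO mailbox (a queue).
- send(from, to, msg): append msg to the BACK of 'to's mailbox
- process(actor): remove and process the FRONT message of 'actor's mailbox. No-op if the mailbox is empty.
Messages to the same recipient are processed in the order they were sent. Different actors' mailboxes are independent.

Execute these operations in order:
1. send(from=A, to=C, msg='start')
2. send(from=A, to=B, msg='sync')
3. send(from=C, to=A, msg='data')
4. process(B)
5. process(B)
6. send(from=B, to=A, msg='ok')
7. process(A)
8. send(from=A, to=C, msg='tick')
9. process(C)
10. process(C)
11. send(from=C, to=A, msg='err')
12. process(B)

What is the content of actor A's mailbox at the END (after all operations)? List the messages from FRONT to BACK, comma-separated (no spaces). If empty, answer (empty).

After 1 (send(from=A, to=C, msg='start')): A:[] B:[] C:[start]
After 2 (send(from=A, to=B, msg='sync')): A:[] B:[sync] C:[start]
After 3 (send(from=C, to=A, msg='data')): A:[data] B:[sync] C:[start]
After 4 (process(B)): A:[data] B:[] C:[start]
After 5 (process(B)): A:[data] B:[] C:[start]
After 6 (send(from=B, to=A, msg='ok')): A:[data,ok] B:[] C:[start]
After 7 (process(A)): A:[ok] B:[] C:[start]
After 8 (send(from=A, to=C, msg='tick')): A:[ok] B:[] C:[start,tick]
After 9 (process(C)): A:[ok] B:[] C:[tick]
After 10 (process(C)): A:[ok] B:[] C:[]
After 11 (send(from=C, to=A, msg='err')): A:[ok,err] B:[] C:[]
After 12 (process(B)): A:[ok,err] B:[] C:[]

Answer: ok,err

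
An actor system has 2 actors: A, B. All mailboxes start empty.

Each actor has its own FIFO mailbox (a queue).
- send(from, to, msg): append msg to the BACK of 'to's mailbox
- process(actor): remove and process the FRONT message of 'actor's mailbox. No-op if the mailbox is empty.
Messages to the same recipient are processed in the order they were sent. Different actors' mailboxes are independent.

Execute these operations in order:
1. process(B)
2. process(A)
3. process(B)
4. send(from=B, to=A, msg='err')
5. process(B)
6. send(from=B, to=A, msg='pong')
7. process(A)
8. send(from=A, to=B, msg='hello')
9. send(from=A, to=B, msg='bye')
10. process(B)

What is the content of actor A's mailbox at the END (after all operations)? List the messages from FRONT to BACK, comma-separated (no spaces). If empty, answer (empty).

Answer: pong

Derivation:
After 1 (process(B)): A:[] B:[]
After 2 (process(A)): A:[] B:[]
After 3 (process(B)): A:[] B:[]
After 4 (send(from=B, to=A, msg='err')): A:[err] B:[]
After 5 (process(B)): A:[err] B:[]
After 6 (send(from=B, to=A, msg='pong')): A:[err,pong] B:[]
After 7 (process(A)): A:[pong] B:[]
After 8 (send(from=A, to=B, msg='hello')): A:[pong] B:[hello]
After 9 (send(from=A, to=B, msg='bye')): A:[pong] B:[hello,bye]
After 10 (process(B)): A:[pong] B:[bye]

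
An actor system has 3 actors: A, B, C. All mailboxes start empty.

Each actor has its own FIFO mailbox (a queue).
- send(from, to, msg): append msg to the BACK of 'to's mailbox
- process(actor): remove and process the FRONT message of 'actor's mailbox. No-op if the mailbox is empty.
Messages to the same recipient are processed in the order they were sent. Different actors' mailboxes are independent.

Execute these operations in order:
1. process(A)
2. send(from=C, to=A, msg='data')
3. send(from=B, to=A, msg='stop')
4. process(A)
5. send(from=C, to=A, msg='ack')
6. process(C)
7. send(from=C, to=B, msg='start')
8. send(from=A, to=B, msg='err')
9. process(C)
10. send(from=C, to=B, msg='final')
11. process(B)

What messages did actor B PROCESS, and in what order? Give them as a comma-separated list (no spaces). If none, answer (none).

Answer: start

Derivation:
After 1 (process(A)): A:[] B:[] C:[]
After 2 (send(from=C, to=A, msg='data')): A:[data] B:[] C:[]
After 3 (send(from=B, to=A, msg='stop')): A:[data,stop] B:[] C:[]
After 4 (process(A)): A:[stop] B:[] C:[]
After 5 (send(from=C, to=A, msg='ack')): A:[stop,ack] B:[] C:[]
After 6 (process(C)): A:[stop,ack] B:[] C:[]
After 7 (send(from=C, to=B, msg='start')): A:[stop,ack] B:[start] C:[]
After 8 (send(from=A, to=B, msg='err')): A:[stop,ack] B:[start,err] C:[]
After 9 (process(C)): A:[stop,ack] B:[start,err] C:[]
After 10 (send(from=C, to=B, msg='final')): A:[stop,ack] B:[start,err,final] C:[]
After 11 (process(B)): A:[stop,ack] B:[err,final] C:[]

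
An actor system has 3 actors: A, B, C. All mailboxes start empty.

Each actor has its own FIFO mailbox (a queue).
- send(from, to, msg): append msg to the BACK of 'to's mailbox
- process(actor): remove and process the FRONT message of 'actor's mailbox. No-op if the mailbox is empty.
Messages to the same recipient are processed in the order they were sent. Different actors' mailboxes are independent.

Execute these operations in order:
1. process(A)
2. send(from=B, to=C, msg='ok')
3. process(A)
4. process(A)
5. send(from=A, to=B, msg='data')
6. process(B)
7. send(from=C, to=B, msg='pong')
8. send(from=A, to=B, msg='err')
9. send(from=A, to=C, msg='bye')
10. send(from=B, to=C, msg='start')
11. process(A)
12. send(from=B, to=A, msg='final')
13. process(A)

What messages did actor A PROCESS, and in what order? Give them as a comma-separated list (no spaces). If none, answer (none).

After 1 (process(A)): A:[] B:[] C:[]
After 2 (send(from=B, to=C, msg='ok')): A:[] B:[] C:[ok]
After 3 (process(A)): A:[] B:[] C:[ok]
After 4 (process(A)): A:[] B:[] C:[ok]
After 5 (send(from=A, to=B, msg='data')): A:[] B:[data] C:[ok]
After 6 (process(B)): A:[] B:[] C:[ok]
After 7 (send(from=C, to=B, msg='pong')): A:[] B:[pong] C:[ok]
After 8 (send(from=A, to=B, msg='err')): A:[] B:[pong,err] C:[ok]
After 9 (send(from=A, to=C, msg='bye')): A:[] B:[pong,err] C:[ok,bye]
After 10 (send(from=B, to=C, msg='start')): A:[] B:[pong,err] C:[ok,bye,start]
After 11 (process(A)): A:[] B:[pong,err] C:[ok,bye,start]
After 12 (send(from=B, to=A, msg='final')): A:[final] B:[pong,err] C:[ok,bye,start]
After 13 (process(A)): A:[] B:[pong,err] C:[ok,bye,start]

Answer: final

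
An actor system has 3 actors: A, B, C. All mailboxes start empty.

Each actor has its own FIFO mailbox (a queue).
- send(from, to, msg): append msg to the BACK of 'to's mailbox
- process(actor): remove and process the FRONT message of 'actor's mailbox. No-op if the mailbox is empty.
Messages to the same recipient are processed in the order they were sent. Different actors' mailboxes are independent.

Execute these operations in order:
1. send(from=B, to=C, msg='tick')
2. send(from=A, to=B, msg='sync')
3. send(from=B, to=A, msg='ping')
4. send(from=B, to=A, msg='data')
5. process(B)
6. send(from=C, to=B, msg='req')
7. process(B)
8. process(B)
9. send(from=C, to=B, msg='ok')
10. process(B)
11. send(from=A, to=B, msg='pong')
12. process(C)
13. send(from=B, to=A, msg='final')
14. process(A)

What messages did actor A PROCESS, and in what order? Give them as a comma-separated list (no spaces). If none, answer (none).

After 1 (send(from=B, to=C, msg='tick')): A:[] B:[] C:[tick]
After 2 (send(from=A, to=B, msg='sync')): A:[] B:[sync] C:[tick]
After 3 (send(from=B, to=A, msg='ping')): A:[ping] B:[sync] C:[tick]
After 4 (send(from=B, to=A, msg='data')): A:[ping,data] B:[sync] C:[tick]
After 5 (process(B)): A:[ping,data] B:[] C:[tick]
After 6 (send(from=C, to=B, msg='req')): A:[ping,data] B:[req] C:[tick]
After 7 (process(B)): A:[ping,data] B:[] C:[tick]
After 8 (process(B)): A:[ping,data] B:[] C:[tick]
After 9 (send(from=C, to=B, msg='ok')): A:[ping,data] B:[ok] C:[tick]
After 10 (process(B)): A:[ping,data] B:[] C:[tick]
After 11 (send(from=A, to=B, msg='pong')): A:[ping,data] B:[pong] C:[tick]
After 12 (process(C)): A:[ping,data] B:[pong] C:[]
After 13 (send(from=B, to=A, msg='final')): A:[ping,data,final] B:[pong] C:[]
After 14 (process(A)): A:[data,final] B:[pong] C:[]

Answer: ping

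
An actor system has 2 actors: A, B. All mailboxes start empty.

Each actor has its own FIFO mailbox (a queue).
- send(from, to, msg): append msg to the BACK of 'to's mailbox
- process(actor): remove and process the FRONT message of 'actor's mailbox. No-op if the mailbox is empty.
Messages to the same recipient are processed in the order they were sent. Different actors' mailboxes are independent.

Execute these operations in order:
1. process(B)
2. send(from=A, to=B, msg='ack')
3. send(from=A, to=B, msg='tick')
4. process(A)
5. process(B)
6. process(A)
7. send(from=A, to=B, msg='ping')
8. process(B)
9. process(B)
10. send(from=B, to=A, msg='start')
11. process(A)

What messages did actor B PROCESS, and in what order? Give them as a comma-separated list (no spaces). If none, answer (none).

Answer: ack,tick,ping

Derivation:
After 1 (process(B)): A:[] B:[]
After 2 (send(from=A, to=B, msg='ack')): A:[] B:[ack]
After 3 (send(from=A, to=B, msg='tick')): A:[] B:[ack,tick]
After 4 (process(A)): A:[] B:[ack,tick]
After 5 (process(B)): A:[] B:[tick]
After 6 (process(A)): A:[] B:[tick]
After 7 (send(from=A, to=B, msg='ping')): A:[] B:[tick,ping]
After 8 (process(B)): A:[] B:[ping]
After 9 (process(B)): A:[] B:[]
After 10 (send(from=B, to=A, msg='start')): A:[start] B:[]
After 11 (process(A)): A:[] B:[]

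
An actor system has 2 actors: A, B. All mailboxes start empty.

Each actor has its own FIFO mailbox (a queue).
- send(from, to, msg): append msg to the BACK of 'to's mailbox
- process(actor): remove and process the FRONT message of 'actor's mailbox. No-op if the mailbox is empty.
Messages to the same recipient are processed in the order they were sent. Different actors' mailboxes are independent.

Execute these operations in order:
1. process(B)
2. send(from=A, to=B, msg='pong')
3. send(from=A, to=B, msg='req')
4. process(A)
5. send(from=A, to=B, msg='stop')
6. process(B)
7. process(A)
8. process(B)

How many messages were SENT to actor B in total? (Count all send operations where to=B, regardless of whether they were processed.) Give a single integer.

After 1 (process(B)): A:[] B:[]
After 2 (send(from=A, to=B, msg='pong')): A:[] B:[pong]
After 3 (send(from=A, to=B, msg='req')): A:[] B:[pong,req]
After 4 (process(A)): A:[] B:[pong,req]
After 5 (send(from=A, to=B, msg='stop')): A:[] B:[pong,req,stop]
After 6 (process(B)): A:[] B:[req,stop]
After 7 (process(A)): A:[] B:[req,stop]
After 8 (process(B)): A:[] B:[stop]

Answer: 3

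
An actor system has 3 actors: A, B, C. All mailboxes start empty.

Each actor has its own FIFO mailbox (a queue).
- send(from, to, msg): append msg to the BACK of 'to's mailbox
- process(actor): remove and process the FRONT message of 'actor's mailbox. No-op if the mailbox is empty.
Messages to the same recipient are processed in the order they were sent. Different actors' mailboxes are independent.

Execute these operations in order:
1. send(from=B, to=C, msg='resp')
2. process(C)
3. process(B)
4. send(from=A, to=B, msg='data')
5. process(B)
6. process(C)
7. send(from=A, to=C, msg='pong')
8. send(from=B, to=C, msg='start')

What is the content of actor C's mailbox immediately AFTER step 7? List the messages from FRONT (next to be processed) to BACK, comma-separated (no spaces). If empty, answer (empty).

After 1 (send(from=B, to=C, msg='resp')): A:[] B:[] C:[resp]
After 2 (process(C)): A:[] B:[] C:[]
After 3 (process(B)): A:[] B:[] C:[]
After 4 (send(from=A, to=B, msg='data')): A:[] B:[data] C:[]
After 5 (process(B)): A:[] B:[] C:[]
After 6 (process(C)): A:[] B:[] C:[]
After 7 (send(from=A, to=C, msg='pong')): A:[] B:[] C:[pong]

pong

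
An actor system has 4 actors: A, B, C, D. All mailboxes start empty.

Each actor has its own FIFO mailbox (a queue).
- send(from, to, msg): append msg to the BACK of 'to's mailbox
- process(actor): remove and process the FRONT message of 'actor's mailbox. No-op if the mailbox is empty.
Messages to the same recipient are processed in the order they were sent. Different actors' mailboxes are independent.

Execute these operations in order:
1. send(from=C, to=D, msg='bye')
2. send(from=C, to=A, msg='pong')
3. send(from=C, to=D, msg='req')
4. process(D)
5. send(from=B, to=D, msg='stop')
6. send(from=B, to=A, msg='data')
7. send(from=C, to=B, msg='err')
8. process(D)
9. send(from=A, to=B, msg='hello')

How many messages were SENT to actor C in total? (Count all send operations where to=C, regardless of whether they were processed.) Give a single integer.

After 1 (send(from=C, to=D, msg='bye')): A:[] B:[] C:[] D:[bye]
After 2 (send(from=C, to=A, msg='pong')): A:[pong] B:[] C:[] D:[bye]
After 3 (send(from=C, to=D, msg='req')): A:[pong] B:[] C:[] D:[bye,req]
After 4 (process(D)): A:[pong] B:[] C:[] D:[req]
After 5 (send(from=B, to=D, msg='stop')): A:[pong] B:[] C:[] D:[req,stop]
After 6 (send(from=B, to=A, msg='data')): A:[pong,data] B:[] C:[] D:[req,stop]
After 7 (send(from=C, to=B, msg='err')): A:[pong,data] B:[err] C:[] D:[req,stop]
After 8 (process(D)): A:[pong,data] B:[err] C:[] D:[stop]
After 9 (send(from=A, to=B, msg='hello')): A:[pong,data] B:[err,hello] C:[] D:[stop]

Answer: 0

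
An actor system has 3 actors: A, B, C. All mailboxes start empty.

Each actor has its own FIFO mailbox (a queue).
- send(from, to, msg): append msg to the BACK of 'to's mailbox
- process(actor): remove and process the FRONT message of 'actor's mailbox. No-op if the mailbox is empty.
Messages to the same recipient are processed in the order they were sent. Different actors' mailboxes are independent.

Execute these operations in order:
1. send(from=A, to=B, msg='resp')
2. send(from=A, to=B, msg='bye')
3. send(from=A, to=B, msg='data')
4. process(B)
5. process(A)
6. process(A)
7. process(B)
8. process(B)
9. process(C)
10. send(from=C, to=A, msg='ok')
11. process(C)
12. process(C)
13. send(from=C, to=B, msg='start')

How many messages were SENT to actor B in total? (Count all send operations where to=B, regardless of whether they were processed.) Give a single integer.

Answer: 4

Derivation:
After 1 (send(from=A, to=B, msg='resp')): A:[] B:[resp] C:[]
After 2 (send(from=A, to=B, msg='bye')): A:[] B:[resp,bye] C:[]
After 3 (send(from=A, to=B, msg='data')): A:[] B:[resp,bye,data] C:[]
After 4 (process(B)): A:[] B:[bye,data] C:[]
After 5 (process(A)): A:[] B:[bye,data] C:[]
After 6 (process(A)): A:[] B:[bye,data] C:[]
After 7 (process(B)): A:[] B:[data] C:[]
After 8 (process(B)): A:[] B:[] C:[]
After 9 (process(C)): A:[] B:[] C:[]
After 10 (send(from=C, to=A, msg='ok')): A:[ok] B:[] C:[]
After 11 (process(C)): A:[ok] B:[] C:[]
After 12 (process(C)): A:[ok] B:[] C:[]
After 13 (send(from=C, to=B, msg='start')): A:[ok] B:[start] C:[]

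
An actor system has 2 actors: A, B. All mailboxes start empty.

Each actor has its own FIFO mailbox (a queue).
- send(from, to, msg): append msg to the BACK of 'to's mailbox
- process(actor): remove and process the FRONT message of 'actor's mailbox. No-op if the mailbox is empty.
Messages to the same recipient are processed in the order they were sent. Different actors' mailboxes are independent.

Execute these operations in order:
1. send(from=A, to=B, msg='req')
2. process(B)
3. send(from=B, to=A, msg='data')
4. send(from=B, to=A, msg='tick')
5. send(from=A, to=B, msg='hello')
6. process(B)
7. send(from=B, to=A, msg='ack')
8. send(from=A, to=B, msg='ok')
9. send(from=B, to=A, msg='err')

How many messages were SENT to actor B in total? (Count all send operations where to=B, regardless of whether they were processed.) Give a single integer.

After 1 (send(from=A, to=B, msg='req')): A:[] B:[req]
After 2 (process(B)): A:[] B:[]
After 3 (send(from=B, to=A, msg='data')): A:[data] B:[]
After 4 (send(from=B, to=A, msg='tick')): A:[data,tick] B:[]
After 5 (send(from=A, to=B, msg='hello')): A:[data,tick] B:[hello]
After 6 (process(B)): A:[data,tick] B:[]
After 7 (send(from=B, to=A, msg='ack')): A:[data,tick,ack] B:[]
After 8 (send(from=A, to=B, msg='ok')): A:[data,tick,ack] B:[ok]
After 9 (send(from=B, to=A, msg='err')): A:[data,tick,ack,err] B:[ok]

Answer: 3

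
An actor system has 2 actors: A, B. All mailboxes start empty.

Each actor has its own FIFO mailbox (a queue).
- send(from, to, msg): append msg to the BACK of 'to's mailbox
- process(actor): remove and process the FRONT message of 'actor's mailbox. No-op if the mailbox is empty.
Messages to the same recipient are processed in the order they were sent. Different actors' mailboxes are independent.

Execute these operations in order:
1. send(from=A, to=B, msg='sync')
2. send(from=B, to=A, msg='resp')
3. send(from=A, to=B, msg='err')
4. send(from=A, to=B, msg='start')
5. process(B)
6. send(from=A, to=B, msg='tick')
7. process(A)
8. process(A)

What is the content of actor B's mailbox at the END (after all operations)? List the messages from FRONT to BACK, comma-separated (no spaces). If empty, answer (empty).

Answer: err,start,tick

Derivation:
After 1 (send(from=A, to=B, msg='sync')): A:[] B:[sync]
After 2 (send(from=B, to=A, msg='resp')): A:[resp] B:[sync]
After 3 (send(from=A, to=B, msg='err')): A:[resp] B:[sync,err]
After 4 (send(from=A, to=B, msg='start')): A:[resp] B:[sync,err,start]
After 5 (process(B)): A:[resp] B:[err,start]
After 6 (send(from=A, to=B, msg='tick')): A:[resp] B:[err,start,tick]
After 7 (process(A)): A:[] B:[err,start,tick]
After 8 (process(A)): A:[] B:[err,start,tick]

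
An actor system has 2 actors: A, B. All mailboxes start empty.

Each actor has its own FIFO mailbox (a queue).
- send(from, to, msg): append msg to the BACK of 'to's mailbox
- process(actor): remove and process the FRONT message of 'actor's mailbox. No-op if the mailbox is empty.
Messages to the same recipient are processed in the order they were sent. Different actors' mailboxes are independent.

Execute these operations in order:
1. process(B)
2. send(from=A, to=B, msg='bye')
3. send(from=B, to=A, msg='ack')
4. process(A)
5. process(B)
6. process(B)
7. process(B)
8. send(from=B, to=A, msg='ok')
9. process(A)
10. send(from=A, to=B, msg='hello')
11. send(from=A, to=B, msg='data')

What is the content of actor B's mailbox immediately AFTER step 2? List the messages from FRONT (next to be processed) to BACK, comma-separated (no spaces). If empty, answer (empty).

After 1 (process(B)): A:[] B:[]
After 2 (send(from=A, to=B, msg='bye')): A:[] B:[bye]

bye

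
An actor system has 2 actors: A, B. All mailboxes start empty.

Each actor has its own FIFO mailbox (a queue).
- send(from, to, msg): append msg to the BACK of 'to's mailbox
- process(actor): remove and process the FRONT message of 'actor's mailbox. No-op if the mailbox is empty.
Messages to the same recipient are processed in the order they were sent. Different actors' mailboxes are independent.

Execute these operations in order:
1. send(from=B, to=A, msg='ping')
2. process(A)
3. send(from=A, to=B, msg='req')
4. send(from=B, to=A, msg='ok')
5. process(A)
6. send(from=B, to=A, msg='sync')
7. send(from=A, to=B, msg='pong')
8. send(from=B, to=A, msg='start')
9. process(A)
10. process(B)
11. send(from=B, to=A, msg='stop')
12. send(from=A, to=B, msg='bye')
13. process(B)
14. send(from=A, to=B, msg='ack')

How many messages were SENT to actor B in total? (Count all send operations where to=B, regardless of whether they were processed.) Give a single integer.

Answer: 4

Derivation:
After 1 (send(from=B, to=A, msg='ping')): A:[ping] B:[]
After 2 (process(A)): A:[] B:[]
After 3 (send(from=A, to=B, msg='req')): A:[] B:[req]
After 4 (send(from=B, to=A, msg='ok')): A:[ok] B:[req]
After 5 (process(A)): A:[] B:[req]
After 6 (send(from=B, to=A, msg='sync')): A:[sync] B:[req]
After 7 (send(from=A, to=B, msg='pong')): A:[sync] B:[req,pong]
After 8 (send(from=B, to=A, msg='start')): A:[sync,start] B:[req,pong]
After 9 (process(A)): A:[start] B:[req,pong]
After 10 (process(B)): A:[start] B:[pong]
After 11 (send(from=B, to=A, msg='stop')): A:[start,stop] B:[pong]
After 12 (send(from=A, to=B, msg='bye')): A:[start,stop] B:[pong,bye]
After 13 (process(B)): A:[start,stop] B:[bye]
After 14 (send(from=A, to=B, msg='ack')): A:[start,stop] B:[bye,ack]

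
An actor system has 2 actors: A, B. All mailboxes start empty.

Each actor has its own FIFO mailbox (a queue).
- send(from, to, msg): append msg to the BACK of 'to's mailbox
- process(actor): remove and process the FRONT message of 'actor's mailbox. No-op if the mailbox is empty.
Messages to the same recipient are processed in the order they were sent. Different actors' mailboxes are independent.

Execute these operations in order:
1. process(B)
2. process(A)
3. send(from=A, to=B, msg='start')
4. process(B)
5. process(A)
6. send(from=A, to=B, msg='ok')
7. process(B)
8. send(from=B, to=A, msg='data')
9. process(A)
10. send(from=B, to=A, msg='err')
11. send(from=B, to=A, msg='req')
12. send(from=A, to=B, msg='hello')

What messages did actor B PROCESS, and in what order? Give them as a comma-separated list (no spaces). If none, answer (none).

After 1 (process(B)): A:[] B:[]
After 2 (process(A)): A:[] B:[]
After 3 (send(from=A, to=B, msg='start')): A:[] B:[start]
After 4 (process(B)): A:[] B:[]
After 5 (process(A)): A:[] B:[]
After 6 (send(from=A, to=B, msg='ok')): A:[] B:[ok]
After 7 (process(B)): A:[] B:[]
After 8 (send(from=B, to=A, msg='data')): A:[data] B:[]
After 9 (process(A)): A:[] B:[]
After 10 (send(from=B, to=A, msg='err')): A:[err] B:[]
After 11 (send(from=B, to=A, msg='req')): A:[err,req] B:[]
After 12 (send(from=A, to=B, msg='hello')): A:[err,req] B:[hello]

Answer: start,ok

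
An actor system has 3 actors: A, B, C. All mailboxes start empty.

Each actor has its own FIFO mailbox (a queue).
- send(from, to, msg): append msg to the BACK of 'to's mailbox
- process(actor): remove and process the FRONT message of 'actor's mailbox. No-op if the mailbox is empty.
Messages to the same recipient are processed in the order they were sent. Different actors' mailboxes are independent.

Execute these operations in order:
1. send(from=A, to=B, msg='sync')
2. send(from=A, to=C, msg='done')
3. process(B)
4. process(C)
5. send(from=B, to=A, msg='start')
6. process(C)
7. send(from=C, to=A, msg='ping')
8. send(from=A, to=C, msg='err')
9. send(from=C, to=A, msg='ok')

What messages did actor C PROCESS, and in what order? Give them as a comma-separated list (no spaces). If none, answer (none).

After 1 (send(from=A, to=B, msg='sync')): A:[] B:[sync] C:[]
After 2 (send(from=A, to=C, msg='done')): A:[] B:[sync] C:[done]
After 3 (process(B)): A:[] B:[] C:[done]
After 4 (process(C)): A:[] B:[] C:[]
After 5 (send(from=B, to=A, msg='start')): A:[start] B:[] C:[]
After 6 (process(C)): A:[start] B:[] C:[]
After 7 (send(from=C, to=A, msg='ping')): A:[start,ping] B:[] C:[]
After 8 (send(from=A, to=C, msg='err')): A:[start,ping] B:[] C:[err]
After 9 (send(from=C, to=A, msg='ok')): A:[start,ping,ok] B:[] C:[err]

Answer: done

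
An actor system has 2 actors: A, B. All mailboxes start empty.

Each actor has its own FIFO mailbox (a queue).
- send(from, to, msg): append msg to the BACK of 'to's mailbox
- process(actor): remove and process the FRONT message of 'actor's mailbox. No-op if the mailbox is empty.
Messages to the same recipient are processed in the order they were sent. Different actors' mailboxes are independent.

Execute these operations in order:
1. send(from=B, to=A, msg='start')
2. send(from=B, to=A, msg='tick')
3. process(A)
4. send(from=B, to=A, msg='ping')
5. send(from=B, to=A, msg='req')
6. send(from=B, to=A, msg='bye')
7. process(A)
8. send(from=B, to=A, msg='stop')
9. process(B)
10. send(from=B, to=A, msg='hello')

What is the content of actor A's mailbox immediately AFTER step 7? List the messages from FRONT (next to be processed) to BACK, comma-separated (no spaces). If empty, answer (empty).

After 1 (send(from=B, to=A, msg='start')): A:[start] B:[]
After 2 (send(from=B, to=A, msg='tick')): A:[start,tick] B:[]
After 3 (process(A)): A:[tick] B:[]
After 4 (send(from=B, to=A, msg='ping')): A:[tick,ping] B:[]
After 5 (send(from=B, to=A, msg='req')): A:[tick,ping,req] B:[]
After 6 (send(from=B, to=A, msg='bye')): A:[tick,ping,req,bye] B:[]
After 7 (process(A)): A:[ping,req,bye] B:[]

ping,req,bye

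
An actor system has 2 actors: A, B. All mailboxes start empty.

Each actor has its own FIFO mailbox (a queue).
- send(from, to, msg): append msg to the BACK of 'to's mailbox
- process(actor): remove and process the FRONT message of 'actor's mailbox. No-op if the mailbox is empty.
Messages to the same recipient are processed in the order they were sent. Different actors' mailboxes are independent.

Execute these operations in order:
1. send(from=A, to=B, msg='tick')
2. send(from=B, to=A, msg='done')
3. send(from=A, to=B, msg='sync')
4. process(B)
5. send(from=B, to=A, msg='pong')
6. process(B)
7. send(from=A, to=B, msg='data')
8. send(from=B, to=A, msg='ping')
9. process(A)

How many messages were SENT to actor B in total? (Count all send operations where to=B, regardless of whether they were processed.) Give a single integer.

Answer: 3

Derivation:
After 1 (send(from=A, to=B, msg='tick')): A:[] B:[tick]
After 2 (send(from=B, to=A, msg='done')): A:[done] B:[tick]
After 3 (send(from=A, to=B, msg='sync')): A:[done] B:[tick,sync]
After 4 (process(B)): A:[done] B:[sync]
After 5 (send(from=B, to=A, msg='pong')): A:[done,pong] B:[sync]
After 6 (process(B)): A:[done,pong] B:[]
After 7 (send(from=A, to=B, msg='data')): A:[done,pong] B:[data]
After 8 (send(from=B, to=A, msg='ping')): A:[done,pong,ping] B:[data]
After 9 (process(A)): A:[pong,ping] B:[data]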